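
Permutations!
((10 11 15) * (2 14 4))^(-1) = (2 4 14)(10 15 11) = [0, 1, 4, 3, 14, 5, 6, 7, 8, 9, 15, 10, 12, 13, 2, 11]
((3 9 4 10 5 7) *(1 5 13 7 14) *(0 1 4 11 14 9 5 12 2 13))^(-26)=[0, 1, 2, 3, 4, 5, 6, 7, 8, 9, 10, 11, 12, 13, 14]=(14)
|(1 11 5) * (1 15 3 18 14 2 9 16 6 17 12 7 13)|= 15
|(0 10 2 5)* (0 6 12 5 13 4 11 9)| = |(0 10 2 13 4 11 9)(5 6 12)| = 21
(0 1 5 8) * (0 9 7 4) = (0 1 5 8 9 7 4) = [1, 5, 2, 3, 0, 8, 6, 4, 9, 7]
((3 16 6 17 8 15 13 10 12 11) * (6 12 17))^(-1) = (3 11 12 16)(8 17 10 13 15) = [0, 1, 2, 11, 4, 5, 6, 7, 17, 9, 13, 12, 16, 15, 14, 8, 3, 10]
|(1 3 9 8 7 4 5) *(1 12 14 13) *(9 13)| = |(1 3 13)(4 5 12 14 9 8 7)| = 21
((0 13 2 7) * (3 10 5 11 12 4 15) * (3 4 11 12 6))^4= [0, 1, 2, 11, 4, 3, 12, 7, 8, 9, 6, 5, 10, 13, 14, 15]= (15)(3 11 5)(6 12 10)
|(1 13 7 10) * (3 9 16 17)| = |(1 13 7 10)(3 9 16 17)| = 4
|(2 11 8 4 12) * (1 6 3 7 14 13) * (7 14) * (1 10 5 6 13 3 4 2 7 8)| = 22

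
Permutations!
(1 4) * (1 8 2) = [0, 4, 1, 3, 8, 5, 6, 7, 2] = (1 4 8 2)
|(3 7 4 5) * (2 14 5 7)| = 4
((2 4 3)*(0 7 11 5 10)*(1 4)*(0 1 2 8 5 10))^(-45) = [0, 1, 2, 3, 4, 5, 6, 7, 8, 9, 10, 11] = (11)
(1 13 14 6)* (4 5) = [0, 13, 2, 3, 5, 4, 1, 7, 8, 9, 10, 11, 12, 14, 6] = (1 13 14 6)(4 5)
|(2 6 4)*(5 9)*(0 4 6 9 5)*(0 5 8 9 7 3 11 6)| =21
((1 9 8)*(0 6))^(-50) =[0, 9, 2, 3, 4, 5, 6, 7, 1, 8] =(1 9 8)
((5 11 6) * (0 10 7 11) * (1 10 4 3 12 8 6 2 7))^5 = (0 6 12 4 5 8 3)(1 10)(2 11 7) = [6, 10, 11, 0, 5, 8, 12, 2, 3, 9, 1, 7, 4]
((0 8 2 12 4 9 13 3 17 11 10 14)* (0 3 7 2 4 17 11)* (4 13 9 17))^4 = [2, 1, 0, 3, 13, 5, 6, 17, 12, 9, 10, 11, 8, 4, 14, 15, 16, 7] = (0 2)(4 13)(7 17)(8 12)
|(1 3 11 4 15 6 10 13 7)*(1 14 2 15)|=|(1 3 11 4)(2 15 6 10 13 7 14)|=28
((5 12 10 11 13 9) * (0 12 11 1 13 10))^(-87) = (0 12)(1 5)(9 10)(11 13) = [12, 5, 2, 3, 4, 1, 6, 7, 8, 10, 9, 13, 0, 11]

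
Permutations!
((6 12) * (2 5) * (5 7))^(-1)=(2 5 7)(6 12)=[0, 1, 5, 3, 4, 7, 12, 2, 8, 9, 10, 11, 6]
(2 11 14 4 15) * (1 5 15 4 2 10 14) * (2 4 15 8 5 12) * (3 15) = [0, 12, 11, 15, 3, 8, 6, 7, 5, 9, 14, 1, 2, 13, 4, 10] = (1 12 2 11)(3 15 10 14 4)(5 8)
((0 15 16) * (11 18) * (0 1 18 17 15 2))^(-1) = (0 2)(1 16 15 17 11 18) = [2, 16, 0, 3, 4, 5, 6, 7, 8, 9, 10, 18, 12, 13, 14, 17, 15, 11, 1]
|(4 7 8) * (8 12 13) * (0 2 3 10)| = |(0 2 3 10)(4 7 12 13 8)| = 20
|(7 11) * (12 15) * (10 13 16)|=6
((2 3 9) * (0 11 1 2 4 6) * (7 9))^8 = (0 6 4 9 7 3 2 1 11) = [6, 11, 1, 2, 9, 5, 4, 3, 8, 7, 10, 0]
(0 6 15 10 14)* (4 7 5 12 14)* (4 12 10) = (0 6 15 4 7 5 10 12 14) = [6, 1, 2, 3, 7, 10, 15, 5, 8, 9, 12, 11, 14, 13, 0, 4]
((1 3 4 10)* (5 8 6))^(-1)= [0, 10, 2, 1, 3, 6, 8, 7, 5, 9, 4]= (1 10 4 3)(5 6 8)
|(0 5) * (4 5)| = |(0 4 5)| = 3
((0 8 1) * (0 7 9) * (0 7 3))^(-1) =(0 3 1 8)(7 9) =[3, 8, 2, 1, 4, 5, 6, 9, 0, 7]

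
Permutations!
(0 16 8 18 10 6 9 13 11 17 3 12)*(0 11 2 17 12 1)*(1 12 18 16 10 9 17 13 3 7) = (0 10 6 17 7 1)(2 13)(3 12 11 18 9)(8 16) = [10, 0, 13, 12, 4, 5, 17, 1, 16, 3, 6, 18, 11, 2, 14, 15, 8, 7, 9]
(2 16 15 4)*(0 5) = (0 5)(2 16 15 4) = [5, 1, 16, 3, 2, 0, 6, 7, 8, 9, 10, 11, 12, 13, 14, 4, 15]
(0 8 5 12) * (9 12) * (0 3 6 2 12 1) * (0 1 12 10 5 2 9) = (0 8 2 10 5)(3 6 9 12) = [8, 1, 10, 6, 4, 0, 9, 7, 2, 12, 5, 11, 3]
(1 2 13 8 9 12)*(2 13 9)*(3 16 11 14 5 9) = (1 13 8 2 3 16 11 14 5 9 12) = [0, 13, 3, 16, 4, 9, 6, 7, 2, 12, 10, 14, 1, 8, 5, 15, 11]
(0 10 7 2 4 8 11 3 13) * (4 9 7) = [10, 1, 9, 13, 8, 5, 6, 2, 11, 7, 4, 3, 12, 0] = (0 10 4 8 11 3 13)(2 9 7)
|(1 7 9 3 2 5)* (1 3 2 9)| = 4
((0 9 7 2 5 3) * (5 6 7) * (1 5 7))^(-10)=(0 5 6 7)(1 2 9 3)=[5, 2, 9, 1, 4, 6, 7, 0, 8, 3]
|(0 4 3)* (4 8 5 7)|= 6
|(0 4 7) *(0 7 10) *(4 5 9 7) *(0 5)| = |(4 10 5 9 7)| = 5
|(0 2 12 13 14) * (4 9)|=10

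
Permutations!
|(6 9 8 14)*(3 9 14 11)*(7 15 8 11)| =6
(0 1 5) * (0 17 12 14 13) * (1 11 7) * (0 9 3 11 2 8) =(0 2 8)(1 5 17 12 14 13 9 3 11 7) =[2, 5, 8, 11, 4, 17, 6, 1, 0, 3, 10, 7, 14, 9, 13, 15, 16, 12]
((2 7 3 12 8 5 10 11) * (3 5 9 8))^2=(12)(2 5 11 7 10)=[0, 1, 5, 3, 4, 11, 6, 10, 8, 9, 2, 7, 12]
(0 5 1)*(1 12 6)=(0 5 12 6 1)=[5, 0, 2, 3, 4, 12, 1, 7, 8, 9, 10, 11, 6]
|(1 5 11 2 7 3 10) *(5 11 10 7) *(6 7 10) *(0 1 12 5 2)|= |(0 1 11)(3 10 12 5 6 7)|= 6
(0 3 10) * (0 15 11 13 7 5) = (0 3 10 15 11 13 7 5) = [3, 1, 2, 10, 4, 0, 6, 5, 8, 9, 15, 13, 12, 7, 14, 11]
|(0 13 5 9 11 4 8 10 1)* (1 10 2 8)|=14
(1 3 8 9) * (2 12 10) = (1 3 8 9)(2 12 10) = [0, 3, 12, 8, 4, 5, 6, 7, 9, 1, 2, 11, 10]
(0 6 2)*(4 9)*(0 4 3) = (0 6 2 4 9 3) = [6, 1, 4, 0, 9, 5, 2, 7, 8, 3]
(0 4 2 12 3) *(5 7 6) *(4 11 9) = [11, 1, 12, 0, 2, 7, 5, 6, 8, 4, 10, 9, 3] = (0 11 9 4 2 12 3)(5 7 6)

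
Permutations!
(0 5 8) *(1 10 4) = [5, 10, 2, 3, 1, 8, 6, 7, 0, 9, 4] = (0 5 8)(1 10 4)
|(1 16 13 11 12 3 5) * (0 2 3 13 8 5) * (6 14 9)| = |(0 2 3)(1 16 8 5)(6 14 9)(11 12 13)| = 12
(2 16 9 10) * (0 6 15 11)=(0 6 15 11)(2 16 9 10)=[6, 1, 16, 3, 4, 5, 15, 7, 8, 10, 2, 0, 12, 13, 14, 11, 9]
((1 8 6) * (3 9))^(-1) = (1 6 8)(3 9) = [0, 6, 2, 9, 4, 5, 8, 7, 1, 3]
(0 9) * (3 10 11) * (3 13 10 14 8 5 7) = (0 9)(3 14 8 5 7)(10 11 13) = [9, 1, 2, 14, 4, 7, 6, 3, 5, 0, 11, 13, 12, 10, 8]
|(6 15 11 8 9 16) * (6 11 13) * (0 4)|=12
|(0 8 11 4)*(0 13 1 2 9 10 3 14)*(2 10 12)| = 9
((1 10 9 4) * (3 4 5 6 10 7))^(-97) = (1 4 3 7)(5 9 10 6) = [0, 4, 2, 7, 3, 9, 5, 1, 8, 10, 6]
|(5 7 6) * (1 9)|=6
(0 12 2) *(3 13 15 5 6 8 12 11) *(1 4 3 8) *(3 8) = [11, 4, 0, 13, 8, 6, 1, 7, 12, 9, 10, 3, 2, 15, 14, 5] = (0 11 3 13 15 5 6 1 4 8 12 2)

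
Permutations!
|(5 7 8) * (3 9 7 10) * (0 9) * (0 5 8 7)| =6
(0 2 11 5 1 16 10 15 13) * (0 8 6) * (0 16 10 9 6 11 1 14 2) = (1 10 15 13 8 11 5 14 2)(6 16 9) = [0, 10, 1, 3, 4, 14, 16, 7, 11, 6, 15, 5, 12, 8, 2, 13, 9]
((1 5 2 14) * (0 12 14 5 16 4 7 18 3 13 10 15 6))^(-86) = (0 4 10 14 18 6 16 13 12 7 15 1 3) = [4, 3, 2, 0, 10, 5, 16, 15, 8, 9, 14, 11, 7, 12, 18, 1, 13, 17, 6]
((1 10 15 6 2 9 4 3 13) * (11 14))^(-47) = [0, 3, 15, 9, 2, 5, 10, 7, 8, 6, 13, 14, 12, 4, 11, 1] = (1 3 9 6 10 13 4 2 15)(11 14)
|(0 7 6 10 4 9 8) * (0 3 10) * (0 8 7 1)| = |(0 1)(3 10 4 9 7 6 8)| = 14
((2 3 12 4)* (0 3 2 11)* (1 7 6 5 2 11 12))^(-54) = (12)(0 1 6 2)(3 7 5 11) = [1, 6, 0, 7, 4, 11, 2, 5, 8, 9, 10, 3, 12]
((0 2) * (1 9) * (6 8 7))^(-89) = [2, 9, 0, 3, 4, 5, 8, 6, 7, 1] = (0 2)(1 9)(6 8 7)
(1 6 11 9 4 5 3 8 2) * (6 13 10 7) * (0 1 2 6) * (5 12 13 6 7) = [1, 6, 2, 8, 12, 3, 11, 0, 7, 4, 5, 9, 13, 10] = (0 1 6 11 9 4 12 13 10 5 3 8 7)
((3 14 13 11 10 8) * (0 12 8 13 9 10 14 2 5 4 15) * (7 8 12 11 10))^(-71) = (0 3 11 2 14 5 9 4 7 15 8)(10 13) = [3, 1, 14, 11, 7, 9, 6, 15, 0, 4, 13, 2, 12, 10, 5, 8]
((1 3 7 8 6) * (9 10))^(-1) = (1 6 8 7 3)(9 10) = [0, 6, 2, 1, 4, 5, 8, 3, 7, 10, 9]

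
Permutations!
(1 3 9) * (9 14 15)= (1 3 14 15 9)= [0, 3, 2, 14, 4, 5, 6, 7, 8, 1, 10, 11, 12, 13, 15, 9]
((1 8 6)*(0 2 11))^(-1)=(0 11 2)(1 6 8)=[11, 6, 0, 3, 4, 5, 8, 7, 1, 9, 10, 2]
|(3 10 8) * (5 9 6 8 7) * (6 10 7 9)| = 10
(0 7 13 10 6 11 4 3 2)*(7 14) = [14, 1, 0, 2, 3, 5, 11, 13, 8, 9, 6, 4, 12, 10, 7] = (0 14 7 13 10 6 11 4 3 2)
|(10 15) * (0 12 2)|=|(0 12 2)(10 15)|=6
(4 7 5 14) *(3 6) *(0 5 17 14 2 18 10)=(0 5 2 18 10)(3 6)(4 7 17 14)=[5, 1, 18, 6, 7, 2, 3, 17, 8, 9, 0, 11, 12, 13, 4, 15, 16, 14, 10]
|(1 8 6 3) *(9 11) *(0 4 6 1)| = 4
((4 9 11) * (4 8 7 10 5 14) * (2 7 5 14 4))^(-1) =(2 14 10 7)(4 5 8 11 9) =[0, 1, 14, 3, 5, 8, 6, 2, 11, 4, 7, 9, 12, 13, 10]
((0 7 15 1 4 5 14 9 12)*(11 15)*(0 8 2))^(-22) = (0 11 1 5 9 8)(2 7 15 4 14 12) = [11, 5, 7, 3, 14, 9, 6, 15, 0, 8, 10, 1, 2, 13, 12, 4]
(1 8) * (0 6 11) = (0 6 11)(1 8) = [6, 8, 2, 3, 4, 5, 11, 7, 1, 9, 10, 0]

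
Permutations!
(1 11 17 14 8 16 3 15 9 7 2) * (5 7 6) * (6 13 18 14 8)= (1 11 17 8 16 3 15 9 13 18 14 6 5 7 2)= [0, 11, 1, 15, 4, 7, 5, 2, 16, 13, 10, 17, 12, 18, 6, 9, 3, 8, 14]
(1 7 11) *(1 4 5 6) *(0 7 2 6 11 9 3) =(0 7 9 3)(1 2 6)(4 5 11) =[7, 2, 6, 0, 5, 11, 1, 9, 8, 3, 10, 4]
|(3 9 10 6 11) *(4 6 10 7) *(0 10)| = 6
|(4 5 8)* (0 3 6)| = 3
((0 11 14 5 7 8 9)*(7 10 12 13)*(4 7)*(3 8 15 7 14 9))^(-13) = (0 9 11)(3 8)(4 13 12 10 5 14)(7 15) = [9, 1, 2, 8, 13, 14, 6, 15, 3, 11, 5, 0, 10, 12, 4, 7]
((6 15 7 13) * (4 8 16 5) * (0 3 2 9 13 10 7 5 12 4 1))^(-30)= (0 15 9)(1 6 2)(3 5 13)(4 16)(8 12)= [15, 6, 1, 5, 16, 13, 2, 7, 12, 0, 10, 11, 8, 3, 14, 9, 4]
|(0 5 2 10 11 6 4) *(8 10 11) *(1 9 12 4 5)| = |(0 1 9 12 4)(2 11 6 5)(8 10)| = 20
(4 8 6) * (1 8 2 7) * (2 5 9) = [0, 8, 7, 3, 5, 9, 4, 1, 6, 2] = (1 8 6 4 5 9 2 7)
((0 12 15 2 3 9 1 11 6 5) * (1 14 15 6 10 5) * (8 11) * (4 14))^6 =(15)(0 10 8 6)(1 12 5 11) =[10, 12, 2, 3, 4, 11, 0, 7, 6, 9, 8, 1, 5, 13, 14, 15]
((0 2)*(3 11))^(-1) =(0 2)(3 11) =[2, 1, 0, 11, 4, 5, 6, 7, 8, 9, 10, 3]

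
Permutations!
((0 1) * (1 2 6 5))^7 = (0 6 1 2 5) = [6, 2, 5, 3, 4, 0, 1]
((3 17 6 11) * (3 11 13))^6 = [0, 1, 2, 6, 4, 5, 3, 7, 8, 9, 10, 11, 12, 17, 14, 15, 16, 13] = (3 6)(13 17)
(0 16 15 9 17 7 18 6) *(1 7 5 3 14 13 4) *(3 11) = (0 16 15 9 17 5 11 3 14 13 4 1 7 18 6) = [16, 7, 2, 14, 1, 11, 0, 18, 8, 17, 10, 3, 12, 4, 13, 9, 15, 5, 6]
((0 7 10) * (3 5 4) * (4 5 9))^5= (0 10 7)(3 4 9)= [10, 1, 2, 4, 9, 5, 6, 0, 8, 3, 7]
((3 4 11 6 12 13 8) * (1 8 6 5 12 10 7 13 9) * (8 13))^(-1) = (1 9 12 5 11 4 3 8 7 10 6 13) = [0, 9, 2, 8, 3, 11, 13, 10, 7, 12, 6, 4, 5, 1]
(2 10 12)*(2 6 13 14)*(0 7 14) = [7, 1, 10, 3, 4, 5, 13, 14, 8, 9, 12, 11, 6, 0, 2] = (0 7 14 2 10 12 6 13)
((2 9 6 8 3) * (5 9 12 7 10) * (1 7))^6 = (1 8 10 2 9)(3 5 12 6 7) = [0, 8, 9, 5, 4, 12, 7, 3, 10, 1, 2, 11, 6]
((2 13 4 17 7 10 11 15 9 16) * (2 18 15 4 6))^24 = (18)(4 11 10 7 17) = [0, 1, 2, 3, 11, 5, 6, 17, 8, 9, 7, 10, 12, 13, 14, 15, 16, 4, 18]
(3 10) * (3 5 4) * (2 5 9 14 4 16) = (2 5 16)(3 10 9 14 4) = [0, 1, 5, 10, 3, 16, 6, 7, 8, 14, 9, 11, 12, 13, 4, 15, 2]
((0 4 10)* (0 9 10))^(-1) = (0 4)(9 10) = [4, 1, 2, 3, 0, 5, 6, 7, 8, 10, 9]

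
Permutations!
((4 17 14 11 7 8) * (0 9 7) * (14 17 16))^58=(17)(0 7 4 14)(8 16 11 9)=[7, 1, 2, 3, 14, 5, 6, 4, 16, 8, 10, 9, 12, 13, 0, 15, 11, 17]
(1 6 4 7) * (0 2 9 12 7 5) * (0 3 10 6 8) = [2, 8, 9, 10, 5, 3, 4, 1, 0, 12, 6, 11, 7] = (0 2 9 12 7 1 8)(3 10 6 4 5)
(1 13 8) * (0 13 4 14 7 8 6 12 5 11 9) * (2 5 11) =(0 13 6 12 11 9)(1 4 14 7 8)(2 5) =[13, 4, 5, 3, 14, 2, 12, 8, 1, 0, 10, 9, 11, 6, 7]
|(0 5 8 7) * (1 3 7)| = 6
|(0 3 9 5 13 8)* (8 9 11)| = |(0 3 11 8)(5 13 9)| = 12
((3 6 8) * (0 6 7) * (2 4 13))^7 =(0 8 7 6 3)(2 4 13) =[8, 1, 4, 0, 13, 5, 3, 6, 7, 9, 10, 11, 12, 2]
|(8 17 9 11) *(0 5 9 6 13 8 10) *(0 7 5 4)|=20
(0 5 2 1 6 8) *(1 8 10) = (0 5 2 8)(1 6 10) = [5, 6, 8, 3, 4, 2, 10, 7, 0, 9, 1]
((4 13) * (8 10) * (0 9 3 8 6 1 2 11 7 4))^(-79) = [6, 13, 0, 2, 8, 5, 4, 3, 11, 1, 7, 9, 12, 10] = (0 6 4 8 11 9 1 13 10 7 3 2)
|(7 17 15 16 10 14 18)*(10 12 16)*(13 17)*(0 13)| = |(0 13 17 15 10 14 18 7)(12 16)| = 8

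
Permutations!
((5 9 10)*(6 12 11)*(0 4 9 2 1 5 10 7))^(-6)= [9, 1, 2, 3, 7, 5, 6, 4, 8, 0, 10, 11, 12]= (12)(0 9)(4 7)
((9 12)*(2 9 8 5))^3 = (2 8 9 5 12) = [0, 1, 8, 3, 4, 12, 6, 7, 9, 5, 10, 11, 2]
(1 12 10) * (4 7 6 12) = (1 4 7 6 12 10) = [0, 4, 2, 3, 7, 5, 12, 6, 8, 9, 1, 11, 10]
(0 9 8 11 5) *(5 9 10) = [10, 1, 2, 3, 4, 0, 6, 7, 11, 8, 5, 9] = (0 10 5)(8 11 9)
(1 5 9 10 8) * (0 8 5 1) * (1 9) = [8, 9, 2, 3, 4, 1, 6, 7, 0, 10, 5] = (0 8)(1 9 10 5)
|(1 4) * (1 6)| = 3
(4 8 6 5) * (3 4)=(3 4 8 6 5)=[0, 1, 2, 4, 8, 3, 5, 7, 6]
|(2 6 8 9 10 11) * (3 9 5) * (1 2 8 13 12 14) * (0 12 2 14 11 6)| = 22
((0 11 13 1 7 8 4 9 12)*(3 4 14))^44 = (14) = [0, 1, 2, 3, 4, 5, 6, 7, 8, 9, 10, 11, 12, 13, 14]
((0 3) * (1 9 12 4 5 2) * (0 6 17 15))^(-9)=(0 3 6 17 15)(1 4)(2 12)(5 9)=[3, 4, 12, 6, 1, 9, 17, 7, 8, 5, 10, 11, 2, 13, 14, 0, 16, 15]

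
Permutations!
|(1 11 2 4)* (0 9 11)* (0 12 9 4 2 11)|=|(0 4 1 12 9)|=5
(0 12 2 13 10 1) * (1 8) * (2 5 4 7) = (0 12 5 4 7 2 13 10 8 1) = [12, 0, 13, 3, 7, 4, 6, 2, 1, 9, 8, 11, 5, 10]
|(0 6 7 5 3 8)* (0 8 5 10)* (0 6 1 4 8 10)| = 14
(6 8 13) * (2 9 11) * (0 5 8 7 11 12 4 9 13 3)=(0 5 8 3)(2 13 6 7 11)(4 9 12)=[5, 1, 13, 0, 9, 8, 7, 11, 3, 12, 10, 2, 4, 6]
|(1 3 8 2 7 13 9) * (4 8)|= |(1 3 4 8 2 7 13 9)|= 8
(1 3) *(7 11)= (1 3)(7 11)= [0, 3, 2, 1, 4, 5, 6, 11, 8, 9, 10, 7]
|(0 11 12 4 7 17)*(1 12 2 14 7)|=6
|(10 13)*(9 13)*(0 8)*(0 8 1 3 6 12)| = 15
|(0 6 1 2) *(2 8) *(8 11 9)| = |(0 6 1 11 9 8 2)| = 7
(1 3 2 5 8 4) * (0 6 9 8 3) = (0 6 9 8 4 1)(2 5 3) = [6, 0, 5, 2, 1, 3, 9, 7, 4, 8]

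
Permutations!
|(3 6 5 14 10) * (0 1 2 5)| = |(0 1 2 5 14 10 3 6)| = 8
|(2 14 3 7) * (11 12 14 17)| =7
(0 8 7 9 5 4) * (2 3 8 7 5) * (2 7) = [2, 1, 3, 8, 0, 4, 6, 9, 5, 7] = (0 2 3 8 5 4)(7 9)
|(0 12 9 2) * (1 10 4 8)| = |(0 12 9 2)(1 10 4 8)| = 4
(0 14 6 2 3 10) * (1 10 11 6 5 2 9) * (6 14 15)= [15, 10, 3, 11, 4, 2, 9, 7, 8, 1, 0, 14, 12, 13, 5, 6]= (0 15 6 9 1 10)(2 3 11 14 5)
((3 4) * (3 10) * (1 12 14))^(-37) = (1 14 12)(3 10 4) = [0, 14, 2, 10, 3, 5, 6, 7, 8, 9, 4, 11, 1, 13, 12]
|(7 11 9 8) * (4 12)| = 4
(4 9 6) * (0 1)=(0 1)(4 9 6)=[1, 0, 2, 3, 9, 5, 4, 7, 8, 6]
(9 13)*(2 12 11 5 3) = (2 12 11 5 3)(9 13) = [0, 1, 12, 2, 4, 3, 6, 7, 8, 13, 10, 5, 11, 9]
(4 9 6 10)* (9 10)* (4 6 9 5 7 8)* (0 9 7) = (0 9 7 8 4 10 6 5) = [9, 1, 2, 3, 10, 0, 5, 8, 4, 7, 6]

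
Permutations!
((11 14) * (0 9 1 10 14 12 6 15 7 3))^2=(0 1 14 12 15 3 9 10 11 6 7)=[1, 14, 2, 9, 4, 5, 7, 0, 8, 10, 11, 6, 15, 13, 12, 3]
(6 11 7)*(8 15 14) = [0, 1, 2, 3, 4, 5, 11, 6, 15, 9, 10, 7, 12, 13, 8, 14] = (6 11 7)(8 15 14)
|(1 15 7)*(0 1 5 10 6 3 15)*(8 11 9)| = |(0 1)(3 15 7 5 10 6)(8 11 9)| = 6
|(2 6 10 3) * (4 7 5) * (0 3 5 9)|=9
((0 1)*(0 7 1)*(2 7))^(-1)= (1 7 2)= [0, 7, 1, 3, 4, 5, 6, 2]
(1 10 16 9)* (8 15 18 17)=(1 10 16 9)(8 15 18 17)=[0, 10, 2, 3, 4, 5, 6, 7, 15, 1, 16, 11, 12, 13, 14, 18, 9, 8, 17]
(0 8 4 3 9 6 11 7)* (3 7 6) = (0 8 4 7)(3 9)(6 11) = [8, 1, 2, 9, 7, 5, 11, 0, 4, 3, 10, 6]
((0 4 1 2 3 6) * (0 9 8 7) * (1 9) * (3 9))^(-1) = (0 7 8 9 2 1 6 3 4) = [7, 6, 1, 4, 0, 5, 3, 8, 9, 2]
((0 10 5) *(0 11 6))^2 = (0 5 6 10 11) = [5, 1, 2, 3, 4, 6, 10, 7, 8, 9, 11, 0]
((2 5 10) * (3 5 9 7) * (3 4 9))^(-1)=(2 10 5 3)(4 7 9)=[0, 1, 10, 2, 7, 3, 6, 9, 8, 4, 5]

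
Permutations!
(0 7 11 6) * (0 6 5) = (0 7 11 5) = [7, 1, 2, 3, 4, 0, 6, 11, 8, 9, 10, 5]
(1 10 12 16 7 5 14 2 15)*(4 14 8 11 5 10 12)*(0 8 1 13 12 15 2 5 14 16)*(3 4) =(0 8 11 14 5 1 15 13 12)(3 4 16 7 10) =[8, 15, 2, 4, 16, 1, 6, 10, 11, 9, 3, 14, 0, 12, 5, 13, 7]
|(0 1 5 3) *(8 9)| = 4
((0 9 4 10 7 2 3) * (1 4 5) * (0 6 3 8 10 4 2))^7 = (0 7 10 8 2 1 5 9)(3 6) = [7, 5, 1, 6, 4, 9, 3, 10, 2, 0, 8]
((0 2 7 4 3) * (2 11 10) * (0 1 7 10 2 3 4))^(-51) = (0 1 10 11 7 3 2) = [1, 10, 0, 2, 4, 5, 6, 3, 8, 9, 11, 7]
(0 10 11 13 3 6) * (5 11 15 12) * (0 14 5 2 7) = [10, 1, 7, 6, 4, 11, 14, 0, 8, 9, 15, 13, 2, 3, 5, 12] = (0 10 15 12 2 7)(3 6 14 5 11 13)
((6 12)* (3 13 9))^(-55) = [0, 1, 2, 9, 4, 5, 12, 7, 8, 13, 10, 11, 6, 3] = (3 9 13)(6 12)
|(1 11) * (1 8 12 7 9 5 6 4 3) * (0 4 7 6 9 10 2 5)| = 13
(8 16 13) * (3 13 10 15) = [0, 1, 2, 13, 4, 5, 6, 7, 16, 9, 15, 11, 12, 8, 14, 3, 10] = (3 13 8 16 10 15)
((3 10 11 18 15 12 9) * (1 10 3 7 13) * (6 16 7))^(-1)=(1 13 7 16 6 9 12 15 18 11 10)=[0, 13, 2, 3, 4, 5, 9, 16, 8, 12, 1, 10, 15, 7, 14, 18, 6, 17, 11]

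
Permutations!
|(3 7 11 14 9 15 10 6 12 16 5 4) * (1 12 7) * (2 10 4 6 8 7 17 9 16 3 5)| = 42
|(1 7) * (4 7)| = 3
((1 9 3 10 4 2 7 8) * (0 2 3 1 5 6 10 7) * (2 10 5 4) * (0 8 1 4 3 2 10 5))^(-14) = [5, 1, 2, 3, 4, 6, 0, 7, 8, 9, 10] = (10)(0 5 6)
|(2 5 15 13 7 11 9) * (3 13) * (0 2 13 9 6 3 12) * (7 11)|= 5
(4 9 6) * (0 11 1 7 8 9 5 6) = (0 11 1 7 8 9)(4 5 6) = [11, 7, 2, 3, 5, 6, 4, 8, 9, 0, 10, 1]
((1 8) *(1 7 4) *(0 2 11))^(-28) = [11, 1, 0, 3, 4, 5, 6, 7, 8, 9, 10, 2] = (0 11 2)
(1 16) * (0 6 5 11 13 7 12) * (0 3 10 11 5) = (0 6)(1 16)(3 10 11 13 7 12) = [6, 16, 2, 10, 4, 5, 0, 12, 8, 9, 11, 13, 3, 7, 14, 15, 1]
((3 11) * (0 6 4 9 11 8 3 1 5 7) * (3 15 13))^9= [6, 5, 2, 8, 9, 7, 4, 0, 15, 11, 10, 1, 12, 3, 14, 13]= (0 6 4 9 11 1 5 7)(3 8 15 13)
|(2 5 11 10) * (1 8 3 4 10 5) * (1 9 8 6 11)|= |(1 6 11 5)(2 9 8 3 4 10)|= 12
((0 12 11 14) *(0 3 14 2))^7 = (0 2 11 12)(3 14) = [2, 1, 11, 14, 4, 5, 6, 7, 8, 9, 10, 12, 0, 13, 3]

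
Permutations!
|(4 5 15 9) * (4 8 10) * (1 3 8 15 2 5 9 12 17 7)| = |(1 3 8 10 4 9 15 12 17 7)(2 5)| = 10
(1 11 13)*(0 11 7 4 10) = (0 11 13 1 7 4 10) = [11, 7, 2, 3, 10, 5, 6, 4, 8, 9, 0, 13, 12, 1]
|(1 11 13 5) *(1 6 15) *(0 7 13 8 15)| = |(0 7 13 5 6)(1 11 8 15)| = 20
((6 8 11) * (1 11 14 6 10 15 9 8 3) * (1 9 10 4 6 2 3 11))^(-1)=[0, 1, 14, 2, 11, 5, 4, 7, 9, 3, 15, 6, 12, 13, 8, 10]=(2 14 8 9 3)(4 11 6)(10 15)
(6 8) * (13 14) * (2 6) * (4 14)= [0, 1, 6, 3, 14, 5, 8, 7, 2, 9, 10, 11, 12, 4, 13]= (2 6 8)(4 14 13)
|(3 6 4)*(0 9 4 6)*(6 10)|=|(0 9 4 3)(6 10)|=4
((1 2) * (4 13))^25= [0, 2, 1, 3, 13, 5, 6, 7, 8, 9, 10, 11, 12, 4]= (1 2)(4 13)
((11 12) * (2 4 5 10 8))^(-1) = (2 8 10 5 4)(11 12) = [0, 1, 8, 3, 2, 4, 6, 7, 10, 9, 5, 12, 11]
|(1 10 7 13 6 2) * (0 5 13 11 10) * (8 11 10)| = 6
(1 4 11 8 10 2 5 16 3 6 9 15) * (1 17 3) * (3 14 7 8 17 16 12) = (1 4 11 17 14 7 8 10 2 5 12 3 6 9 15 16) = [0, 4, 5, 6, 11, 12, 9, 8, 10, 15, 2, 17, 3, 13, 7, 16, 1, 14]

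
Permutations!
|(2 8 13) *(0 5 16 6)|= 12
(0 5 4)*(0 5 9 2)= (0 9 2)(4 5)= [9, 1, 0, 3, 5, 4, 6, 7, 8, 2]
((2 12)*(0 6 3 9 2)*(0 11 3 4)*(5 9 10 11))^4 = [6, 1, 2, 10, 0, 5, 4, 7, 8, 9, 11, 3, 12] = (12)(0 6 4)(3 10 11)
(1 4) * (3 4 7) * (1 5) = (1 7 3 4 5) = [0, 7, 2, 4, 5, 1, 6, 3]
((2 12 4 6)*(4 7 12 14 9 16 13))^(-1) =[0, 1, 6, 3, 13, 5, 4, 12, 8, 14, 10, 11, 7, 16, 2, 15, 9] =(2 6 4 13 16 9 14)(7 12)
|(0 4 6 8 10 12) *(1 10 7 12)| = |(0 4 6 8 7 12)(1 10)| = 6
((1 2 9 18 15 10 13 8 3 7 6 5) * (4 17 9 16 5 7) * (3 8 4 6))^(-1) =(1 5 16 2)(3 7 6)(4 13 10 15 18 9 17) =[0, 5, 1, 7, 13, 16, 3, 6, 8, 17, 15, 11, 12, 10, 14, 18, 2, 4, 9]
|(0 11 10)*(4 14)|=6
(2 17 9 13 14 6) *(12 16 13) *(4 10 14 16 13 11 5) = [0, 1, 17, 3, 10, 4, 2, 7, 8, 12, 14, 5, 13, 16, 6, 15, 11, 9] = (2 17 9 12 13 16 11 5 4 10 14 6)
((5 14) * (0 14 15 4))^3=(0 15 14 4 5)=[15, 1, 2, 3, 5, 0, 6, 7, 8, 9, 10, 11, 12, 13, 4, 14]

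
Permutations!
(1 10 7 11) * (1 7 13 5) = (1 10 13 5)(7 11) = [0, 10, 2, 3, 4, 1, 6, 11, 8, 9, 13, 7, 12, 5]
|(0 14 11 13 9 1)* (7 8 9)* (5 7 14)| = |(0 5 7 8 9 1)(11 13 14)| = 6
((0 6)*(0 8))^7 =(0 6 8) =[6, 1, 2, 3, 4, 5, 8, 7, 0]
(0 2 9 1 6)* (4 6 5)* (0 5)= (0 2 9 1)(4 6 5)= [2, 0, 9, 3, 6, 4, 5, 7, 8, 1]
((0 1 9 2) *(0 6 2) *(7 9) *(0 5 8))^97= [1, 7, 6, 3, 4, 8, 2, 9, 0, 5]= (0 1 7 9 5 8)(2 6)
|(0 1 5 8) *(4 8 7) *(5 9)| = |(0 1 9 5 7 4 8)| = 7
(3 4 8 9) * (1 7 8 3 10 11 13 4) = [0, 7, 2, 1, 3, 5, 6, 8, 9, 10, 11, 13, 12, 4] = (1 7 8 9 10 11 13 4 3)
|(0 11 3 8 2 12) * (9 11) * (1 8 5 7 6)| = 11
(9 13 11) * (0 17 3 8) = (0 17 3 8)(9 13 11) = [17, 1, 2, 8, 4, 5, 6, 7, 0, 13, 10, 9, 12, 11, 14, 15, 16, 3]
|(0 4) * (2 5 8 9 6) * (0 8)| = 7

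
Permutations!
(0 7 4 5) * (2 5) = (0 7 4 2 5) = [7, 1, 5, 3, 2, 0, 6, 4]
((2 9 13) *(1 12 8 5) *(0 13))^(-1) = [9, 5, 13, 3, 4, 8, 6, 7, 12, 2, 10, 11, 1, 0] = (0 9 2 13)(1 5 8 12)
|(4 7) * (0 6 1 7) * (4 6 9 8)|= |(0 9 8 4)(1 7 6)|= 12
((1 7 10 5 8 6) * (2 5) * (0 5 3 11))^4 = (0 1 3 8 10)(2 5 7 11 6) = [1, 3, 5, 8, 4, 7, 2, 11, 10, 9, 0, 6]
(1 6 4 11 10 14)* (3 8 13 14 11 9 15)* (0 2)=(0 2)(1 6 4 9 15 3 8 13 14)(10 11)=[2, 6, 0, 8, 9, 5, 4, 7, 13, 15, 11, 10, 12, 14, 1, 3]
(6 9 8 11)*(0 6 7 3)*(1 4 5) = [6, 4, 2, 0, 5, 1, 9, 3, 11, 8, 10, 7] = (0 6 9 8 11 7 3)(1 4 5)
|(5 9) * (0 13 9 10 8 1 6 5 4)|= |(0 13 9 4)(1 6 5 10 8)|= 20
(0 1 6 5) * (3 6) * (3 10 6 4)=[1, 10, 2, 4, 3, 0, 5, 7, 8, 9, 6]=(0 1 10 6 5)(3 4)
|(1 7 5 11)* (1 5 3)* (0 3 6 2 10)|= 14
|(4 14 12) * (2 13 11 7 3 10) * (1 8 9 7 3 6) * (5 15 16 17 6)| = 45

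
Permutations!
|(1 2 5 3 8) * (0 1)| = |(0 1 2 5 3 8)| = 6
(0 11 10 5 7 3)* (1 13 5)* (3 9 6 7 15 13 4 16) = (0 11 10 1 4 16 3)(5 15 13)(6 7 9) = [11, 4, 2, 0, 16, 15, 7, 9, 8, 6, 1, 10, 12, 5, 14, 13, 3]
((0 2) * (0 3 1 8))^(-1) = (0 8 1 3 2) = [8, 3, 0, 2, 4, 5, 6, 7, 1]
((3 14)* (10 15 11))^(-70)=(10 11 15)=[0, 1, 2, 3, 4, 5, 6, 7, 8, 9, 11, 15, 12, 13, 14, 10]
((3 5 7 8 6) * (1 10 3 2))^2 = (1 3 7 6)(2 10 5 8) = [0, 3, 10, 7, 4, 8, 1, 6, 2, 9, 5]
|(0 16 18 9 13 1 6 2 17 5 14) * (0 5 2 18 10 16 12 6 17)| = 18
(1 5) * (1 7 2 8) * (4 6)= (1 5 7 2 8)(4 6)= [0, 5, 8, 3, 6, 7, 4, 2, 1]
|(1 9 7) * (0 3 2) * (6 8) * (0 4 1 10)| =8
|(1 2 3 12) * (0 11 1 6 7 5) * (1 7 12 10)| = 4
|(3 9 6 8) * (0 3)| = |(0 3 9 6 8)| = 5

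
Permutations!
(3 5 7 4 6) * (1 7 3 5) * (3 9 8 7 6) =(1 6 5 9 8 7 4 3) =[0, 6, 2, 1, 3, 9, 5, 4, 7, 8]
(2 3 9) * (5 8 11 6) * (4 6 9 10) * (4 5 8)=(2 3 10 5 4 6 8 11 9)=[0, 1, 3, 10, 6, 4, 8, 7, 11, 2, 5, 9]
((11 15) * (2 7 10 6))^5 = (2 7 10 6)(11 15) = [0, 1, 7, 3, 4, 5, 2, 10, 8, 9, 6, 15, 12, 13, 14, 11]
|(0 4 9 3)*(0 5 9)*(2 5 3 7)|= 4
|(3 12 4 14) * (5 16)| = 4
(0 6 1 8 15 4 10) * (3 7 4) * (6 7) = [7, 8, 2, 6, 10, 5, 1, 4, 15, 9, 0, 11, 12, 13, 14, 3] = (0 7 4 10)(1 8 15 3 6)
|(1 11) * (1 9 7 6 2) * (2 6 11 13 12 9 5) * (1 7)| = 4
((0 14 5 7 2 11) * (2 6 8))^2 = [5, 1, 0, 3, 4, 6, 2, 8, 11, 9, 10, 14, 12, 13, 7] = (0 5 6 2)(7 8 11 14)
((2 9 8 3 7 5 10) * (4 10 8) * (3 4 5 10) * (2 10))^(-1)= (10)(2 7 3 4 8 5 9)= [0, 1, 7, 4, 8, 9, 6, 3, 5, 2, 10]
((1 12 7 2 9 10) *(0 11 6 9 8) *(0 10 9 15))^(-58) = [6, 7, 10, 3, 4, 5, 0, 8, 1, 9, 12, 15, 2, 13, 14, 11] = (0 6)(1 7 8)(2 10 12)(11 15)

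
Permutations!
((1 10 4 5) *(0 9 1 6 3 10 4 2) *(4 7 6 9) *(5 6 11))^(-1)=(0 2 10 3 6 4)(1 9 5 11 7)=[2, 9, 10, 6, 0, 11, 4, 1, 8, 5, 3, 7]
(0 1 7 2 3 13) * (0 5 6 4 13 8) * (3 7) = [1, 3, 7, 8, 13, 6, 4, 2, 0, 9, 10, 11, 12, 5] = (0 1 3 8)(2 7)(4 13 5 6)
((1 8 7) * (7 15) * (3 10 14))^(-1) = (1 7 15 8)(3 14 10) = [0, 7, 2, 14, 4, 5, 6, 15, 1, 9, 3, 11, 12, 13, 10, 8]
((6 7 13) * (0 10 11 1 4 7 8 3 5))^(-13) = (0 3 6 7 1 10 5 8 13 4 11) = [3, 10, 2, 6, 11, 8, 7, 1, 13, 9, 5, 0, 12, 4]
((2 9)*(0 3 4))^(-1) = (0 4 3)(2 9) = [4, 1, 9, 0, 3, 5, 6, 7, 8, 2]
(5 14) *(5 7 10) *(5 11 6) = [0, 1, 2, 3, 4, 14, 5, 10, 8, 9, 11, 6, 12, 13, 7] = (5 14 7 10 11 6)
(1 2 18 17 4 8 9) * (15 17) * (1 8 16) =(1 2 18 15 17 4 16)(8 9) =[0, 2, 18, 3, 16, 5, 6, 7, 9, 8, 10, 11, 12, 13, 14, 17, 1, 4, 15]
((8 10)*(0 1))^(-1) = (0 1)(8 10) = [1, 0, 2, 3, 4, 5, 6, 7, 10, 9, 8]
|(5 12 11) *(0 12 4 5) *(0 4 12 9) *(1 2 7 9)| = |(0 1 2 7 9)(4 5 12 11)| = 20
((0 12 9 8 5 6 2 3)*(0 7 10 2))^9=(0 8)(2 3 7 10)(5 12)(6 9)=[8, 1, 3, 7, 4, 12, 9, 10, 0, 6, 2, 11, 5]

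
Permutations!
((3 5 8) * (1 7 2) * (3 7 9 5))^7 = (1 9 5 8 7 2) = [0, 9, 1, 3, 4, 8, 6, 2, 7, 5]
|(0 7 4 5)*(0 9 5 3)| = |(0 7 4 3)(5 9)| = 4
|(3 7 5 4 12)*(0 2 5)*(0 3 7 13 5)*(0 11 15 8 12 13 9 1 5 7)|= 42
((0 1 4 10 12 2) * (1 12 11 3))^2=(0 2 12)(1 10 3 4 11)=[2, 10, 12, 4, 11, 5, 6, 7, 8, 9, 3, 1, 0]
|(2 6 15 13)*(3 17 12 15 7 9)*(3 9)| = |(2 6 7 3 17 12 15 13)| = 8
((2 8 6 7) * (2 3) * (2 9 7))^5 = (2 6 8)(3 7 9) = [0, 1, 6, 7, 4, 5, 8, 9, 2, 3]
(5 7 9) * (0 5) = (0 5 7 9) = [5, 1, 2, 3, 4, 7, 6, 9, 8, 0]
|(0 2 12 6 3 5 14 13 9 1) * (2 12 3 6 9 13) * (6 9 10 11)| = 28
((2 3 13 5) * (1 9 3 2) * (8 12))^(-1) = [0, 5, 2, 9, 4, 13, 6, 7, 12, 1, 10, 11, 8, 3] = (1 5 13 3 9)(8 12)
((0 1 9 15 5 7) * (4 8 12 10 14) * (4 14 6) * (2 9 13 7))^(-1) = [7, 0, 5, 3, 6, 15, 10, 13, 4, 2, 12, 11, 8, 1, 14, 9] = (0 7 13 1)(2 5 15 9)(4 6 10 12 8)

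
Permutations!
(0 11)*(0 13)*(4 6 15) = [11, 1, 2, 3, 6, 5, 15, 7, 8, 9, 10, 13, 12, 0, 14, 4] = (0 11 13)(4 6 15)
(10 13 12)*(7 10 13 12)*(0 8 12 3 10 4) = (0 8 12 13 7 4)(3 10) = [8, 1, 2, 10, 0, 5, 6, 4, 12, 9, 3, 11, 13, 7]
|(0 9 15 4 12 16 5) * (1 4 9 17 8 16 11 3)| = |(0 17 8 16 5)(1 4 12 11 3)(9 15)| = 10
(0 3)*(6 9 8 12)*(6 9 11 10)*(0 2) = (0 3 2)(6 11 10)(8 12 9) = [3, 1, 0, 2, 4, 5, 11, 7, 12, 8, 6, 10, 9]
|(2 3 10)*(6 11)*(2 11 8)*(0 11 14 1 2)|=20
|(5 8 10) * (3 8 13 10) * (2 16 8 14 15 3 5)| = 6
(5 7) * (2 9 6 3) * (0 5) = (0 5 7)(2 9 6 3) = [5, 1, 9, 2, 4, 7, 3, 0, 8, 6]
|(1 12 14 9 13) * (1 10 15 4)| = |(1 12 14 9 13 10 15 4)| = 8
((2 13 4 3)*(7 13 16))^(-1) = [0, 1, 3, 4, 13, 5, 6, 16, 8, 9, 10, 11, 12, 7, 14, 15, 2] = (2 3 4 13 7 16)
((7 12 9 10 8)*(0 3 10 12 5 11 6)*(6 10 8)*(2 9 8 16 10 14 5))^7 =(0 16 6 3 10)(2 12 7 9 8)(5 11 14) =[16, 1, 12, 10, 4, 11, 3, 9, 2, 8, 0, 14, 7, 13, 5, 15, 6]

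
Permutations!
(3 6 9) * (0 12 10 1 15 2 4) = (0 12 10 1 15 2 4)(3 6 9) = [12, 15, 4, 6, 0, 5, 9, 7, 8, 3, 1, 11, 10, 13, 14, 2]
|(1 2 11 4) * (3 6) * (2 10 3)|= 7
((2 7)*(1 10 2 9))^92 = (1 2 9 10 7) = [0, 2, 9, 3, 4, 5, 6, 1, 8, 10, 7]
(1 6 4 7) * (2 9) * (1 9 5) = (1 6 4 7 9 2 5) = [0, 6, 5, 3, 7, 1, 4, 9, 8, 2]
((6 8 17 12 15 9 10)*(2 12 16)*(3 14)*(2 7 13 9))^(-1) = (2 15 12)(3 14)(6 10 9 13 7 16 17 8) = [0, 1, 15, 14, 4, 5, 10, 16, 6, 13, 9, 11, 2, 7, 3, 12, 17, 8]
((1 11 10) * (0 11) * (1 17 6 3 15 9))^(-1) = (0 1 9 15 3 6 17 10 11) = [1, 9, 2, 6, 4, 5, 17, 7, 8, 15, 11, 0, 12, 13, 14, 3, 16, 10]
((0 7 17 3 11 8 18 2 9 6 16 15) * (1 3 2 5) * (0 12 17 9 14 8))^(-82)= (0 3 5 8 2 12 16 9)(1 18 14 17 15 6 7 11)= [3, 18, 12, 5, 4, 8, 7, 11, 2, 0, 10, 1, 16, 13, 17, 6, 9, 15, 14]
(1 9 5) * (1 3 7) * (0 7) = (0 7 1 9 5 3) = [7, 9, 2, 0, 4, 3, 6, 1, 8, 5]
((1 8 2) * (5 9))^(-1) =(1 2 8)(5 9) =[0, 2, 8, 3, 4, 9, 6, 7, 1, 5]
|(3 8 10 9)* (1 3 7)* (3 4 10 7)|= 7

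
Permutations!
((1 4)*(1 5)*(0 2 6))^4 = (0 2 6)(1 4 5) = [2, 4, 6, 3, 5, 1, 0]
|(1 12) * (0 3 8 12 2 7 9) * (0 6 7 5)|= 21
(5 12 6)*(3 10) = (3 10)(5 12 6) = [0, 1, 2, 10, 4, 12, 5, 7, 8, 9, 3, 11, 6]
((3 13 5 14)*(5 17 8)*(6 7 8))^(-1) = (3 14 5 8 7 6 17 13) = [0, 1, 2, 14, 4, 8, 17, 6, 7, 9, 10, 11, 12, 3, 5, 15, 16, 13]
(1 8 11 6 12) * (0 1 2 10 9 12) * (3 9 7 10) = (0 1 8 11 6)(2 3 9 12)(7 10) = [1, 8, 3, 9, 4, 5, 0, 10, 11, 12, 7, 6, 2]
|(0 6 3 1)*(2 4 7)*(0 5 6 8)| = |(0 8)(1 5 6 3)(2 4 7)| = 12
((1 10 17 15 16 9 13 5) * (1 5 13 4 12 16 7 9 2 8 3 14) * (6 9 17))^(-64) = (1 6 4 16 8 14 10 9 12 2 3)(7 15 17) = [0, 6, 3, 1, 16, 5, 4, 15, 14, 12, 9, 11, 2, 13, 10, 17, 8, 7]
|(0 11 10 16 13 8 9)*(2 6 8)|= |(0 11 10 16 13 2 6 8 9)|= 9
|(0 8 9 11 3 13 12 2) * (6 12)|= |(0 8 9 11 3 13 6 12 2)|= 9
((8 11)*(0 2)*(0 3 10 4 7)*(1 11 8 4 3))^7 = (0 2 1 11 4 7)(3 10) = [2, 11, 1, 10, 7, 5, 6, 0, 8, 9, 3, 4]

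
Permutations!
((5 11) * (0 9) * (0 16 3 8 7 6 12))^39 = [12, 1, 2, 16, 4, 11, 7, 8, 3, 0, 10, 5, 6, 13, 14, 15, 9] = (0 12 6 7 8 3 16 9)(5 11)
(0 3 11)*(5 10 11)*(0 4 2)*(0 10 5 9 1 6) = (0 3 9 1 6)(2 10 11 4) = [3, 6, 10, 9, 2, 5, 0, 7, 8, 1, 11, 4]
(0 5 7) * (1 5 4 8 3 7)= (0 4 8 3 7)(1 5)= [4, 5, 2, 7, 8, 1, 6, 0, 3]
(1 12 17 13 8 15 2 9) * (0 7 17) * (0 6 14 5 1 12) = (0 7 17 13 8 15 2 9 12 6 14 5 1) = [7, 0, 9, 3, 4, 1, 14, 17, 15, 12, 10, 11, 6, 8, 5, 2, 16, 13]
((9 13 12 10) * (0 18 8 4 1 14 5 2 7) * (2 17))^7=(0 17 1 18 2 14 8 7 5 4)(9 10 12 13)=[17, 18, 14, 3, 0, 4, 6, 5, 7, 10, 12, 11, 13, 9, 8, 15, 16, 1, 2]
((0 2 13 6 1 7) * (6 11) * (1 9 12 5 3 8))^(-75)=(0 8 12 11)(1 5 6 2)(3 9 13 7)=[8, 5, 1, 9, 4, 6, 2, 3, 12, 13, 10, 0, 11, 7]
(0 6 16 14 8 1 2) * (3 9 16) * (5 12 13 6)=(0 5 12 13 6 3 9 16 14 8 1 2)=[5, 2, 0, 9, 4, 12, 3, 7, 1, 16, 10, 11, 13, 6, 8, 15, 14]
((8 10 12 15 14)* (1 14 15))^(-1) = (15)(1 12 10 8 14) = [0, 12, 2, 3, 4, 5, 6, 7, 14, 9, 8, 11, 10, 13, 1, 15]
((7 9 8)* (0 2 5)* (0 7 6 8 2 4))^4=[0, 1, 2, 3, 4, 5, 6, 7, 8, 9]=(9)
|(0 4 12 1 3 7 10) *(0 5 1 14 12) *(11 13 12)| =|(0 4)(1 3 7 10 5)(11 13 12 14)| =20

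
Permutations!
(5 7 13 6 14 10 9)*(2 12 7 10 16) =(2 12 7 13 6 14 16)(5 10 9) =[0, 1, 12, 3, 4, 10, 14, 13, 8, 5, 9, 11, 7, 6, 16, 15, 2]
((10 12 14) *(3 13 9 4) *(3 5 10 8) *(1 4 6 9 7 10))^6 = (3 8 14 12 10 7 13) = [0, 1, 2, 8, 4, 5, 6, 13, 14, 9, 7, 11, 10, 3, 12]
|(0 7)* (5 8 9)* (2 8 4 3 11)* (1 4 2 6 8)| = 18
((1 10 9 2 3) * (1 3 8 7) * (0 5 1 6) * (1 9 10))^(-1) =(10)(0 6 7 8 2 9 5) =[6, 1, 9, 3, 4, 0, 7, 8, 2, 5, 10]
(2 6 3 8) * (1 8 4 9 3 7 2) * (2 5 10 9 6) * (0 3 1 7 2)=[3, 8, 0, 4, 6, 10, 2, 5, 7, 1, 9]=(0 3 4 6 2)(1 8 7 5 10 9)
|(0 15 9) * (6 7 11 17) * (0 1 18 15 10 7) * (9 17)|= 10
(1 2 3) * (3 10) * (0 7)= (0 7)(1 2 10 3)= [7, 2, 10, 1, 4, 5, 6, 0, 8, 9, 3]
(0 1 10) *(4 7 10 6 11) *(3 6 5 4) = (0 1 5 4 7 10)(3 6 11) = [1, 5, 2, 6, 7, 4, 11, 10, 8, 9, 0, 3]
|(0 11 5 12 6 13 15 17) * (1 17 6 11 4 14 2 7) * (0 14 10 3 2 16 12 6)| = 16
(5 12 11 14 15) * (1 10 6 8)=(1 10 6 8)(5 12 11 14 15)=[0, 10, 2, 3, 4, 12, 8, 7, 1, 9, 6, 14, 11, 13, 15, 5]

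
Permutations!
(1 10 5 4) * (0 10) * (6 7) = (0 10 5 4 1)(6 7) = [10, 0, 2, 3, 1, 4, 7, 6, 8, 9, 5]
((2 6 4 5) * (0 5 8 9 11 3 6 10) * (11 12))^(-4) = [0, 1, 2, 8, 12, 5, 9, 7, 11, 3, 10, 4, 6] = (3 8 11 4 12 6 9)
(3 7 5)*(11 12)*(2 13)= (2 13)(3 7 5)(11 12)= [0, 1, 13, 7, 4, 3, 6, 5, 8, 9, 10, 12, 11, 2]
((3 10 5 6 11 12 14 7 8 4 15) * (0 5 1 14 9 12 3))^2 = [6, 7, 2, 1, 0, 11, 3, 4, 15, 9, 14, 10, 12, 13, 8, 5] = (0 6 3 1 7 4)(5 11 10 14 8 15)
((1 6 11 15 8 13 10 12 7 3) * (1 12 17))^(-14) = [0, 11, 2, 12, 4, 5, 15, 3, 10, 9, 1, 8, 7, 17, 14, 13, 16, 6] = (1 11 8 10)(3 12 7)(6 15 13 17)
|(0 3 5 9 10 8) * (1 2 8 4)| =9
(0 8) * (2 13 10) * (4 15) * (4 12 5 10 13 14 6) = (0 8)(2 14 6 4 15 12 5 10) = [8, 1, 14, 3, 15, 10, 4, 7, 0, 9, 2, 11, 5, 13, 6, 12]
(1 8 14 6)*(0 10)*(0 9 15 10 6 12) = (0 6 1 8 14 12)(9 15 10) = [6, 8, 2, 3, 4, 5, 1, 7, 14, 15, 9, 11, 0, 13, 12, 10]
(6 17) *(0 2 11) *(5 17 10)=(0 2 11)(5 17 6 10)=[2, 1, 11, 3, 4, 17, 10, 7, 8, 9, 5, 0, 12, 13, 14, 15, 16, 6]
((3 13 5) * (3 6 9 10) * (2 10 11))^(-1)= (2 11 9 6 5 13 3 10)= [0, 1, 11, 10, 4, 13, 5, 7, 8, 6, 2, 9, 12, 3]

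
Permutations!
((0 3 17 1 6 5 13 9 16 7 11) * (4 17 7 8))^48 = [0, 13, 2, 3, 6, 16, 9, 7, 1, 4, 10, 11, 12, 8, 14, 15, 17, 5] = (1 13 8)(4 6 9)(5 16 17)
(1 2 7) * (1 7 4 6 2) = (7)(2 4 6) = [0, 1, 4, 3, 6, 5, 2, 7]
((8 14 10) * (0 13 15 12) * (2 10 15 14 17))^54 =(0 12 15 14 13)(2 8)(10 17) =[12, 1, 8, 3, 4, 5, 6, 7, 2, 9, 17, 11, 15, 0, 13, 14, 16, 10]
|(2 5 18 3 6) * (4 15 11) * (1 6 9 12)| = 24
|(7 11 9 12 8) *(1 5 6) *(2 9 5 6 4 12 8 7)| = 30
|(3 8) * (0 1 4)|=|(0 1 4)(3 8)|=6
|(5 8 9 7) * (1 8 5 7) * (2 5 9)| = 5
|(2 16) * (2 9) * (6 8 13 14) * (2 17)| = |(2 16 9 17)(6 8 13 14)| = 4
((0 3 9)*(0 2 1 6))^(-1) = (0 6 1 2 9 3) = [6, 2, 9, 0, 4, 5, 1, 7, 8, 3]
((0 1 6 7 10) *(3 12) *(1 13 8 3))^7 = [7, 3, 2, 13, 4, 5, 12, 1, 0, 9, 6, 11, 8, 10] = (0 7 1 3 13 10 6 12 8)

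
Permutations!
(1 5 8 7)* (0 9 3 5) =(0 9 3 5 8 7 1) =[9, 0, 2, 5, 4, 8, 6, 1, 7, 3]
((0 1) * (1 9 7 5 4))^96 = [0, 1, 2, 3, 4, 5, 6, 7, 8, 9] = (9)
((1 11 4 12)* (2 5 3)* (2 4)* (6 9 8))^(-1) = (1 12 4 3 5 2 11)(6 8 9) = [0, 12, 11, 5, 3, 2, 8, 7, 9, 6, 10, 1, 4]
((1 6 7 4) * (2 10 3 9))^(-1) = (1 4 7 6)(2 9 3 10) = [0, 4, 9, 10, 7, 5, 1, 6, 8, 3, 2]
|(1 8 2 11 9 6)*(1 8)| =5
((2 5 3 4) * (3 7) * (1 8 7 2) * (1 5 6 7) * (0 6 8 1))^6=(0 2 4 7)(3 6 8 5)=[2, 1, 4, 6, 7, 3, 8, 0, 5]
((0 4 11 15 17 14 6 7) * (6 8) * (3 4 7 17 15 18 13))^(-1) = (0 7)(3 13 18 11 4)(6 8 14 17) = [7, 1, 2, 13, 3, 5, 8, 0, 14, 9, 10, 4, 12, 18, 17, 15, 16, 6, 11]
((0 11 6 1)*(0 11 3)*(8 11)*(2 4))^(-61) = [3, 6, 4, 0, 2, 5, 11, 7, 1, 9, 10, 8] = (0 3)(1 6 11 8)(2 4)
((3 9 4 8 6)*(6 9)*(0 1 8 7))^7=[1, 8, 2, 6, 7, 5, 3, 0, 9, 4]=(0 1 8 9 4 7)(3 6)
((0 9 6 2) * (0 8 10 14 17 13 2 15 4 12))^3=(0 15)(2 14)(4 9)(6 12)(8 17)(10 13)=[15, 1, 14, 3, 9, 5, 12, 7, 17, 4, 13, 11, 6, 10, 2, 0, 16, 8]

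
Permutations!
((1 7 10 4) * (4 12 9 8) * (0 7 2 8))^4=(0 9 12 10 7)=[9, 1, 2, 3, 4, 5, 6, 0, 8, 12, 7, 11, 10]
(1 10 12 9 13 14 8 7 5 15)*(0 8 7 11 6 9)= (0 8 11 6 9 13 14 7 5 15 1 10 12)= [8, 10, 2, 3, 4, 15, 9, 5, 11, 13, 12, 6, 0, 14, 7, 1]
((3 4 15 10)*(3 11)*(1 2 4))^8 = (1 2 4 15 10 11 3) = [0, 2, 4, 1, 15, 5, 6, 7, 8, 9, 11, 3, 12, 13, 14, 10]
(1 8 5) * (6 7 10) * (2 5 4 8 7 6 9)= (1 7 10 9 2 5)(4 8)= [0, 7, 5, 3, 8, 1, 6, 10, 4, 2, 9]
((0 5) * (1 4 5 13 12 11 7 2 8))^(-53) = (0 1 7 13 4 2 12 5 8 11) = [1, 7, 12, 3, 2, 8, 6, 13, 11, 9, 10, 0, 5, 4]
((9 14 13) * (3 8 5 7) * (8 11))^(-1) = [0, 1, 2, 7, 4, 8, 6, 5, 11, 13, 10, 3, 12, 14, 9] = (3 7 5 8 11)(9 13 14)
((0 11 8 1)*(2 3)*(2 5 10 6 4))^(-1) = (0 1 8 11)(2 4 6 10 5 3) = [1, 8, 4, 2, 6, 3, 10, 7, 11, 9, 5, 0]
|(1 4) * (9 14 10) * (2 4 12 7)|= |(1 12 7 2 4)(9 14 10)|= 15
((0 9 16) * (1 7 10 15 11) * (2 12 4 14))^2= (0 16 9)(1 10 11 7 15)(2 4)(12 14)= [16, 10, 4, 3, 2, 5, 6, 15, 8, 0, 11, 7, 14, 13, 12, 1, 9]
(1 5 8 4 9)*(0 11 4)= (0 11 4 9 1 5 8)= [11, 5, 2, 3, 9, 8, 6, 7, 0, 1, 10, 4]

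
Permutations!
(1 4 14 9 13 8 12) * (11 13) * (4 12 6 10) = [0, 12, 2, 3, 14, 5, 10, 7, 6, 11, 4, 13, 1, 8, 9] = (1 12)(4 14 9 11 13 8 6 10)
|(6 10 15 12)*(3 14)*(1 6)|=|(1 6 10 15 12)(3 14)|=10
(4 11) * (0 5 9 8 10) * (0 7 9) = (0 5)(4 11)(7 9 8 10) = [5, 1, 2, 3, 11, 0, 6, 9, 10, 8, 7, 4]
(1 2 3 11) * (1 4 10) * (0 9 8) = (0 9 8)(1 2 3 11 4 10) = [9, 2, 3, 11, 10, 5, 6, 7, 0, 8, 1, 4]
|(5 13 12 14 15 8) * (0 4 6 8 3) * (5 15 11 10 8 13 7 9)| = 33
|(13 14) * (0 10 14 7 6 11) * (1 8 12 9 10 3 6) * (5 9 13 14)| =|(14)(0 3 6 11)(1 8 12 13 7)(5 9 10)| =60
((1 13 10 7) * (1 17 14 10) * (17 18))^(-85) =(18)(1 13) =[0, 13, 2, 3, 4, 5, 6, 7, 8, 9, 10, 11, 12, 1, 14, 15, 16, 17, 18]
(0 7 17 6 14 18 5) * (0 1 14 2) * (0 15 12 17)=(0 7)(1 14 18 5)(2 15 12 17 6)=[7, 14, 15, 3, 4, 1, 2, 0, 8, 9, 10, 11, 17, 13, 18, 12, 16, 6, 5]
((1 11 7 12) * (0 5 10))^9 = (1 11 7 12) = [0, 11, 2, 3, 4, 5, 6, 12, 8, 9, 10, 7, 1]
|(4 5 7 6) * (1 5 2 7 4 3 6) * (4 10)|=6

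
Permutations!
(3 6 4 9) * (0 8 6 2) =(0 8 6 4 9 3 2) =[8, 1, 0, 2, 9, 5, 4, 7, 6, 3]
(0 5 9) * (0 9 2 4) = (9)(0 5 2 4) = [5, 1, 4, 3, 0, 2, 6, 7, 8, 9]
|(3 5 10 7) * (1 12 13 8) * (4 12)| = 20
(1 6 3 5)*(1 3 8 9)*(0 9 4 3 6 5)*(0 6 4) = [9, 5, 2, 6, 3, 4, 8, 7, 0, 1] = (0 9 1 5 4 3 6 8)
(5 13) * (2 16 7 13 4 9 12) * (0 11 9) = (0 11 9 12 2 16 7 13 5 4) = [11, 1, 16, 3, 0, 4, 6, 13, 8, 12, 10, 9, 2, 5, 14, 15, 7]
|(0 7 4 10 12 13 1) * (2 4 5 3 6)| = |(0 7 5 3 6 2 4 10 12 13 1)| = 11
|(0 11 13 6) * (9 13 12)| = 6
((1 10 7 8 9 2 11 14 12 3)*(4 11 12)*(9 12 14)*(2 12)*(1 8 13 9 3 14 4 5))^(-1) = (1 5 14 12 9 13 7 10)(2 8 3 11 4) = [0, 5, 8, 11, 2, 14, 6, 10, 3, 13, 1, 4, 9, 7, 12]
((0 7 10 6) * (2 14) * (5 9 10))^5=(0 6 10 9 5 7)(2 14)=[6, 1, 14, 3, 4, 7, 10, 0, 8, 5, 9, 11, 12, 13, 2]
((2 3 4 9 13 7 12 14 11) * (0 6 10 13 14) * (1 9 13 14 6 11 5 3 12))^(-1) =(0 12 2 11)(1 7 13 4 3 5 14 10 6 9) =[12, 7, 11, 5, 3, 14, 9, 13, 8, 1, 6, 0, 2, 4, 10]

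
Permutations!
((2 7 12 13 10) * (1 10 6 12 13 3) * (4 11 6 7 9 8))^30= [0, 1, 2, 3, 4, 5, 6, 7, 8, 9, 10, 11, 12, 13]= (13)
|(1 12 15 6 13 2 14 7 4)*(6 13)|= |(1 12 15 13 2 14 7 4)|= 8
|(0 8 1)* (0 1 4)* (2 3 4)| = 5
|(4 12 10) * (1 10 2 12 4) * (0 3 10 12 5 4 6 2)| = 20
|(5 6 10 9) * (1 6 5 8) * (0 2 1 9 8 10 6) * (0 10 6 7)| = |(0 2 1 10 8 9 6 7)| = 8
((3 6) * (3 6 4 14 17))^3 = (3 17 14 4) = [0, 1, 2, 17, 3, 5, 6, 7, 8, 9, 10, 11, 12, 13, 4, 15, 16, 14]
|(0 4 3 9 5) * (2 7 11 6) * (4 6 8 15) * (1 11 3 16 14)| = 7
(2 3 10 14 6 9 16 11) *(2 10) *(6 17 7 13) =(2 3)(6 9 16 11 10 14 17 7 13) =[0, 1, 3, 2, 4, 5, 9, 13, 8, 16, 14, 10, 12, 6, 17, 15, 11, 7]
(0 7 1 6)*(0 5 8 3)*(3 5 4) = (0 7 1 6 4 3)(5 8) = [7, 6, 2, 0, 3, 8, 4, 1, 5]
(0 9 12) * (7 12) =(0 9 7 12) =[9, 1, 2, 3, 4, 5, 6, 12, 8, 7, 10, 11, 0]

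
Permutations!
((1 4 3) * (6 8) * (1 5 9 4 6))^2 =(1 8 6)(3 9)(4 5) =[0, 8, 2, 9, 5, 4, 1, 7, 6, 3]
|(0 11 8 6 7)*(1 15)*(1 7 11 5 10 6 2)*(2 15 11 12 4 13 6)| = 36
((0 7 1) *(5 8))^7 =[7, 0, 2, 3, 4, 8, 6, 1, 5] =(0 7 1)(5 8)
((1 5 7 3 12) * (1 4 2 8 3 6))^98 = (1 7)(2 12 8 4 3)(5 6) = [0, 7, 12, 2, 3, 6, 5, 1, 4, 9, 10, 11, 8]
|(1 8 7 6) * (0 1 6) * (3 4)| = |(0 1 8 7)(3 4)| = 4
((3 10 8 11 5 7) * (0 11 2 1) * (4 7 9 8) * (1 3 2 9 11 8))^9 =(0 8 9 1)(2 7 4 10 3)(5 11) =[8, 0, 7, 2, 10, 11, 6, 4, 9, 1, 3, 5]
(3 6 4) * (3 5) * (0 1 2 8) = [1, 2, 8, 6, 5, 3, 4, 7, 0] = (0 1 2 8)(3 6 4 5)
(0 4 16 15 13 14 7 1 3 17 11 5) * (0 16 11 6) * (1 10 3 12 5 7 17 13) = (0 4 11 7 10 3 13 14 17 6)(1 12 5 16 15) = [4, 12, 2, 13, 11, 16, 0, 10, 8, 9, 3, 7, 5, 14, 17, 1, 15, 6]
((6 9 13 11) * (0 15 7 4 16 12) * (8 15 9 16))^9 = (0 13 6 12 9 11 16)(4 8 15 7) = [13, 1, 2, 3, 8, 5, 12, 4, 15, 11, 10, 16, 9, 6, 14, 7, 0]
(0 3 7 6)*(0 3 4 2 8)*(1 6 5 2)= (0 4 1 6 3 7 5 2 8)= [4, 6, 8, 7, 1, 2, 3, 5, 0]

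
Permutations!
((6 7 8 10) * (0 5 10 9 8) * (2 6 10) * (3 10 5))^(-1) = (0 7 6 2 5 10 3)(8 9) = [7, 1, 5, 0, 4, 10, 2, 6, 9, 8, 3]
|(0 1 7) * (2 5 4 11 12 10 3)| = 21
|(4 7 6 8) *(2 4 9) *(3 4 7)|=|(2 7 6 8 9)(3 4)|=10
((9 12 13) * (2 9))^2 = (2 12)(9 13) = [0, 1, 12, 3, 4, 5, 6, 7, 8, 13, 10, 11, 2, 9]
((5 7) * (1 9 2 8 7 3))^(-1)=(1 3 5 7 8 2 9)=[0, 3, 9, 5, 4, 7, 6, 8, 2, 1]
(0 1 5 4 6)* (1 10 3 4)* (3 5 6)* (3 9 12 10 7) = (0 7 3 4 9 12 10 5 1 6) = [7, 6, 2, 4, 9, 1, 0, 3, 8, 12, 5, 11, 10]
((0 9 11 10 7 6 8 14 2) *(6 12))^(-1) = (0 2 14 8 6 12 7 10 11 9) = [2, 1, 14, 3, 4, 5, 12, 10, 6, 0, 11, 9, 7, 13, 8]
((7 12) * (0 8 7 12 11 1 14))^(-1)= (0 14 1 11 7 8)= [14, 11, 2, 3, 4, 5, 6, 8, 0, 9, 10, 7, 12, 13, 1]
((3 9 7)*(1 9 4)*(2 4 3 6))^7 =(1 9 7 6 2 4) =[0, 9, 4, 3, 1, 5, 2, 6, 8, 7]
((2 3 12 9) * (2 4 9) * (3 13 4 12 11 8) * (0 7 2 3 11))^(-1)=(0 3 12 9 4 13 2 7)(8 11)=[3, 1, 7, 12, 13, 5, 6, 0, 11, 4, 10, 8, 9, 2]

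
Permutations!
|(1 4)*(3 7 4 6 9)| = 6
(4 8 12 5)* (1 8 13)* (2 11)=(1 8 12 5 4 13)(2 11)=[0, 8, 11, 3, 13, 4, 6, 7, 12, 9, 10, 2, 5, 1]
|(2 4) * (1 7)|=2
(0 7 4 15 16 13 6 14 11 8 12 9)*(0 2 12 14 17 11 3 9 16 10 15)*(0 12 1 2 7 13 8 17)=(0 13 6)(1 2)(3 9 7 4 12 16 8 14)(10 15)(11 17)=[13, 2, 1, 9, 12, 5, 0, 4, 14, 7, 15, 17, 16, 6, 3, 10, 8, 11]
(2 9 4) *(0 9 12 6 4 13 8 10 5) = (0 9 13 8 10 5)(2 12 6 4) = [9, 1, 12, 3, 2, 0, 4, 7, 10, 13, 5, 11, 6, 8]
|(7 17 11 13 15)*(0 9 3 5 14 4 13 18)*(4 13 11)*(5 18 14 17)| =8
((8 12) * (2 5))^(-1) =(2 5)(8 12) =[0, 1, 5, 3, 4, 2, 6, 7, 12, 9, 10, 11, 8]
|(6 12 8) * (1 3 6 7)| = 6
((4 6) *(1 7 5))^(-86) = [0, 7, 2, 3, 4, 1, 6, 5] = (1 7 5)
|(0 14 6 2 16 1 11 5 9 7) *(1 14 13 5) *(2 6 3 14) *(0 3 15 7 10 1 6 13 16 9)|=20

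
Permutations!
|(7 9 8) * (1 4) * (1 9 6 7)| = 4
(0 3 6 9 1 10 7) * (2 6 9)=[3, 10, 6, 9, 4, 5, 2, 0, 8, 1, 7]=(0 3 9 1 10 7)(2 6)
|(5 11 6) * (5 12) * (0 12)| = 5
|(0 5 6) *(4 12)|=|(0 5 6)(4 12)|=6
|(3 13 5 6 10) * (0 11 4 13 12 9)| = |(0 11 4 13 5 6 10 3 12 9)| = 10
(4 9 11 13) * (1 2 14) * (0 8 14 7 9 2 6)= (0 8 14 1 6)(2 7 9 11 13 4)= [8, 6, 7, 3, 2, 5, 0, 9, 14, 11, 10, 13, 12, 4, 1]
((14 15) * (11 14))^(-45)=[0, 1, 2, 3, 4, 5, 6, 7, 8, 9, 10, 11, 12, 13, 14, 15]=(15)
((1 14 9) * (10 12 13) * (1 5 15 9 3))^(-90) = [0, 1, 2, 3, 4, 5, 6, 7, 8, 9, 10, 11, 12, 13, 14, 15] = (15)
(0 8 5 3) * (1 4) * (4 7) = [8, 7, 2, 0, 1, 3, 6, 4, 5] = (0 8 5 3)(1 7 4)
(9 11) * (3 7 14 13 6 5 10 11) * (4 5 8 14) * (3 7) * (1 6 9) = (1 6 8 14 13 9 7 4 5 10 11) = [0, 6, 2, 3, 5, 10, 8, 4, 14, 7, 11, 1, 12, 9, 13]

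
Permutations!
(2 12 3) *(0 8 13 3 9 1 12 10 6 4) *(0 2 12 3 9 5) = [8, 3, 10, 12, 2, 0, 4, 7, 13, 1, 6, 11, 5, 9] = (0 8 13 9 1 3 12 5)(2 10 6 4)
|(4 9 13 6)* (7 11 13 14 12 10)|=9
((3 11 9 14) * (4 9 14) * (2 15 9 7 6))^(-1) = [0, 1, 6, 14, 9, 5, 7, 4, 8, 15, 10, 3, 12, 13, 11, 2] = (2 6 7 4 9 15)(3 14 11)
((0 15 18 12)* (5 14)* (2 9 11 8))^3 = (0 12 18 15)(2 8 11 9)(5 14) = [12, 1, 8, 3, 4, 14, 6, 7, 11, 2, 10, 9, 18, 13, 5, 0, 16, 17, 15]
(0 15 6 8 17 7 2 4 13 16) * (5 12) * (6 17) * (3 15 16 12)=[16, 1, 4, 15, 13, 3, 8, 2, 6, 9, 10, 11, 5, 12, 14, 17, 0, 7]=(0 16)(2 4 13 12 5 3 15 17 7)(6 8)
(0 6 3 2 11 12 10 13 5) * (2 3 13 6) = (0 2 11 12 10 6 13 5) = [2, 1, 11, 3, 4, 0, 13, 7, 8, 9, 6, 12, 10, 5]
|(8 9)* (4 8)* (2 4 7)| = |(2 4 8 9 7)| = 5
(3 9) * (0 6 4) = (0 6 4)(3 9) = [6, 1, 2, 9, 0, 5, 4, 7, 8, 3]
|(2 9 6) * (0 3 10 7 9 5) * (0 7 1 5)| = |(0 3 10 1 5 7 9 6 2)| = 9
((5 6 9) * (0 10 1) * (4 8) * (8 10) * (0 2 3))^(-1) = (0 3 2 1 10 4 8)(5 9 6) = [3, 10, 1, 2, 8, 9, 5, 7, 0, 6, 4]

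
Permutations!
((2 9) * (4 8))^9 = (2 9)(4 8) = [0, 1, 9, 3, 8, 5, 6, 7, 4, 2]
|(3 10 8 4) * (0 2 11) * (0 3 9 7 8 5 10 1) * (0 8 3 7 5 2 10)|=11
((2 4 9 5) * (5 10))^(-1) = [0, 1, 5, 3, 2, 10, 6, 7, 8, 4, 9] = (2 5 10 9 4)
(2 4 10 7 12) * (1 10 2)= (1 10 7 12)(2 4)= [0, 10, 4, 3, 2, 5, 6, 12, 8, 9, 7, 11, 1]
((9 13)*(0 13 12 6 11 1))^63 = (13) = [0, 1, 2, 3, 4, 5, 6, 7, 8, 9, 10, 11, 12, 13]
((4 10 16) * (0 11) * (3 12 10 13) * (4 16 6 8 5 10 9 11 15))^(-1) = (16)(0 11 9 12 3 13 4 15)(5 8 6 10) = [11, 1, 2, 13, 15, 8, 10, 7, 6, 12, 5, 9, 3, 4, 14, 0, 16]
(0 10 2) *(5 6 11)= (0 10 2)(5 6 11)= [10, 1, 0, 3, 4, 6, 11, 7, 8, 9, 2, 5]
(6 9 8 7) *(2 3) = (2 3)(6 9 8 7) = [0, 1, 3, 2, 4, 5, 9, 6, 7, 8]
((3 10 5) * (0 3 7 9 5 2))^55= (0 2 10 3)(5 7 9)= [2, 1, 10, 0, 4, 7, 6, 9, 8, 5, 3]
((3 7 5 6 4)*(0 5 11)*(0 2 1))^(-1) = (0 1 2 11 7 3 4 6 5) = [1, 2, 11, 4, 6, 0, 5, 3, 8, 9, 10, 7]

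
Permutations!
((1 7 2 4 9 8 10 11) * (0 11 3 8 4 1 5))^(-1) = [5, 2, 7, 10, 9, 11, 6, 1, 3, 4, 8, 0] = (0 5 11)(1 2 7)(3 10 8)(4 9)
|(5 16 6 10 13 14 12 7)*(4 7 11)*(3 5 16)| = 18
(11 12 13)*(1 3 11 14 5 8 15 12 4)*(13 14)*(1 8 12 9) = (1 3 11 4 8 15 9)(5 12 14) = [0, 3, 2, 11, 8, 12, 6, 7, 15, 1, 10, 4, 14, 13, 5, 9]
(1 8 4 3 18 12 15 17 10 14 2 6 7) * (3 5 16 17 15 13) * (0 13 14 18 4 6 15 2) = (0 13 3 4 5 16 17 10 18 12 14)(1 8 6 7)(2 15) = [13, 8, 15, 4, 5, 16, 7, 1, 6, 9, 18, 11, 14, 3, 0, 2, 17, 10, 12]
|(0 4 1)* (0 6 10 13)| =|(0 4 1 6 10 13)| =6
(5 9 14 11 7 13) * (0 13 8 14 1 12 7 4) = (0 13 5 9 1 12 7 8 14 11 4) = [13, 12, 2, 3, 0, 9, 6, 8, 14, 1, 10, 4, 7, 5, 11]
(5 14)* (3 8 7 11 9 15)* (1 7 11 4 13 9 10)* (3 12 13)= (1 7 4 3 8 11 10)(5 14)(9 15 12 13)= [0, 7, 2, 8, 3, 14, 6, 4, 11, 15, 1, 10, 13, 9, 5, 12]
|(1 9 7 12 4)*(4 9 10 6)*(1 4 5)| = 12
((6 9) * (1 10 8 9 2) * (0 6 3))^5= [8, 0, 3, 10, 4, 5, 9, 7, 2, 1, 6]= (0 8 2 3 10 6 9 1)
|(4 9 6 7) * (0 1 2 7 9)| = |(0 1 2 7 4)(6 9)| = 10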